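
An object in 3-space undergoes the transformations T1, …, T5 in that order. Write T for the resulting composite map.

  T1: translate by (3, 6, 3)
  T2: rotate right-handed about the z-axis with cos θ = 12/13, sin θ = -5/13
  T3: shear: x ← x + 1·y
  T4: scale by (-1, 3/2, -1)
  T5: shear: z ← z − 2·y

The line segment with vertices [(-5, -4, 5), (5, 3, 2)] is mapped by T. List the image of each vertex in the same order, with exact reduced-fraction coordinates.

image vertices: (-20/13, 51/13, -206/13), (-209/13, 102/13, -269/13)

T1 translate by (3, 6, 3): (-5, -4, 5) → (-2, 2, 8); (5, 3, 2) → (8, 9, 5)
T2 rotate right-handed about the z-axis with cos θ = 12/13, sin θ = -5/13: (-2, 2, 8) → (-14/13, 34/13, 8); (8, 9, 5) → (141/13, 68/13, 5)
T3 shear: x ← x + 1·y: (-14/13, 34/13, 8) → (20/13, 34/13, 8); (141/13, 68/13, 5) → (209/13, 68/13, 5)
T4 scale by (-1, 3/2, -1): (20/13, 34/13, 8) → (-20/13, 51/13, -8); (209/13, 68/13, 5) → (-209/13, 102/13, -5)
T5 shear: z ← z − 2·y: (-20/13, 51/13, -8) → (-20/13, 51/13, -206/13); (-209/13, 102/13, -5) → (-209/13, 102/13, -269/13)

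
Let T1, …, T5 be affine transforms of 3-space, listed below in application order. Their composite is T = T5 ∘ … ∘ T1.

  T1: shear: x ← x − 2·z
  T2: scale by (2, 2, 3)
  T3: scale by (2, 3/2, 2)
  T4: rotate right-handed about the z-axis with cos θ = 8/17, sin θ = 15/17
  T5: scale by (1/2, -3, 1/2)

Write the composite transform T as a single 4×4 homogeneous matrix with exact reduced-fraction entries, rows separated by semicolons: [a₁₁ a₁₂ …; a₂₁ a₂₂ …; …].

T = [16/17 -45/34 -32/17 0; -180/17 -72/17 360/17 0; 0 0 3 0; 0 0 0 1]

T1 = [1 0 -2 0; 0 1 0 0; 0 0 1 0; 0 0 0 1]
T2·T1 = [2 0 -4 0; 0 2 0 0; 0 0 3 0; 0 0 0 1]
T3·…·T1 = [4 0 -8 0; 0 3 0 0; 0 0 6 0; 0 0 0 1]
T4·…·T1 = [32/17 -45/17 -64/17 0; 60/17 24/17 -120/17 0; 0 0 6 0; 0 0 0 1]
T5·…·T1 = [16/17 -45/34 -32/17 0; -180/17 -72/17 360/17 0; 0 0 3 0; 0 0 0 1]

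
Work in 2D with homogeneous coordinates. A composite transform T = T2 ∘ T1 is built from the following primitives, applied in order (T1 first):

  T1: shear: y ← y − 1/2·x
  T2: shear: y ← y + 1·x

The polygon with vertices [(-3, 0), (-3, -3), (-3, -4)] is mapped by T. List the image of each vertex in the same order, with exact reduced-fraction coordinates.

T1 shear: y ← y − 1/2·x: (-3, 0) → (-3, 3/2); (-3, -3) → (-3, -3/2); (-3, -4) → (-3, -5/2)
T2 shear: y ← y + 1·x: (-3, 3/2) → (-3, -3/2); (-3, -3/2) → (-3, -9/2); (-3, -5/2) → (-3, -11/2)

image vertices: (-3, -3/2), (-3, -9/2), (-3, -11/2)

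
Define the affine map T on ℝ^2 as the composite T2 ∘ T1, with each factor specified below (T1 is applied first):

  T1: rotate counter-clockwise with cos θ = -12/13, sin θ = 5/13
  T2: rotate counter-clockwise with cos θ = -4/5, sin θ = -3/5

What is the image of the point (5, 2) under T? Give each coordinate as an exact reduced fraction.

T(p) = (283/65, 206/65)

T1 rotate counter-clockwise with cos θ = -12/13, sin θ = 5/13: (5, 2) → (-70/13, 1/13)
T2 rotate counter-clockwise with cos θ = -4/5, sin θ = -3/5: (-70/13, 1/13) → (283/65, 206/65)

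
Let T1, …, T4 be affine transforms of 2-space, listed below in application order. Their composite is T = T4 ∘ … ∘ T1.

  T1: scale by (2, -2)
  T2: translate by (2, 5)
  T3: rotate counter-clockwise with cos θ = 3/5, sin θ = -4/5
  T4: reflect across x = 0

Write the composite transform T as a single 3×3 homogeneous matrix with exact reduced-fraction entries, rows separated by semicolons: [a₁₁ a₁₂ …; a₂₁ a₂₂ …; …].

T = [-6/5 8/5 -26/5; -8/5 -6/5 7/5; 0 0 1]

T1 = [2 0 0; 0 -2 0; 0 0 1]
T2·T1 = [2 0 2; 0 -2 5; 0 0 1]
T3·…·T1 = [6/5 -8/5 26/5; -8/5 -6/5 7/5; 0 0 1]
T4·…·T1 = [-6/5 8/5 -26/5; -8/5 -6/5 7/5; 0 0 1]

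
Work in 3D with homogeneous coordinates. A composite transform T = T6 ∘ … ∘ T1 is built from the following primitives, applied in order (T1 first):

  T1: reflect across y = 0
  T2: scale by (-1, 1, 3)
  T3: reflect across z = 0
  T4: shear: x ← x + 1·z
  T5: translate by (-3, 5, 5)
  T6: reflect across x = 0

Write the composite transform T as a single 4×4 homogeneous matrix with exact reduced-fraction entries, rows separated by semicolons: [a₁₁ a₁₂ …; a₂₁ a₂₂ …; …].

T = [1 0 3 3; 0 -1 0 5; 0 0 -3 5; 0 0 0 1]

T1 = [1 0 0 0; 0 -1 0 0; 0 0 1 0; 0 0 0 1]
T2·T1 = [-1 0 0 0; 0 -1 0 0; 0 0 3 0; 0 0 0 1]
T3·…·T1 = [-1 0 0 0; 0 -1 0 0; 0 0 -3 0; 0 0 0 1]
T4·…·T1 = [-1 0 -3 0; 0 -1 0 0; 0 0 -3 0; 0 0 0 1]
T5·…·T1 = [-1 0 -3 -3; 0 -1 0 5; 0 0 -3 5; 0 0 0 1]
T6·…·T1 = [1 0 3 3; 0 -1 0 5; 0 0 -3 5; 0 0 0 1]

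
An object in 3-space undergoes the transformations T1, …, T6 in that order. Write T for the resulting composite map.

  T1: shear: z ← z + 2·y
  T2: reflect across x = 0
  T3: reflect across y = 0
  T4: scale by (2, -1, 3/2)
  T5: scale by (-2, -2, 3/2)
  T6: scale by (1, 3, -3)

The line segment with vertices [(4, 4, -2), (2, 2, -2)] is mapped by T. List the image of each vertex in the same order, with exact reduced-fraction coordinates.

image vertices: (16, -24, -81/2), (8, -12, -27/2)

T1 shear: z ← z + 2·y: (4, 4, -2) → (4, 4, 6); (2, 2, -2) → (2, 2, 2)
T2 reflect across x = 0: (4, 4, 6) → (-4, 4, 6); (2, 2, 2) → (-2, 2, 2)
T3 reflect across y = 0: (-4, 4, 6) → (-4, -4, 6); (-2, 2, 2) → (-2, -2, 2)
T4 scale by (2, -1, 3/2): (-4, -4, 6) → (-8, 4, 9); (-2, -2, 2) → (-4, 2, 3)
T5 scale by (-2, -2, 3/2): (-8, 4, 9) → (16, -8, 27/2); (-4, 2, 3) → (8, -4, 9/2)
T6 scale by (1, 3, -3): (16, -8, 27/2) → (16, -24, -81/2); (8, -4, 9/2) → (8, -12, -27/2)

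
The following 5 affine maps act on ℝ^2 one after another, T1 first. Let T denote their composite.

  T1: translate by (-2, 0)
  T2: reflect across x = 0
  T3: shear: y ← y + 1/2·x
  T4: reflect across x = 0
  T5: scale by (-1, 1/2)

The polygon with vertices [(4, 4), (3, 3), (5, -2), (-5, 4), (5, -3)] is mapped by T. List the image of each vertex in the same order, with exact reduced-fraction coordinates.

T1 translate by (-2, 0): (4, 4) → (2, 4); (3, 3) → (1, 3); (5, -2) → (3, -2); (-5, 4) → (-7, 4); (5, -3) → (3, -3)
T2 reflect across x = 0: (2, 4) → (-2, 4); (1, 3) → (-1, 3); (3, -2) → (-3, -2); (-7, 4) → (7, 4); (3, -3) → (-3, -3)
T3 shear: y ← y + 1/2·x: (-2, 4) → (-2, 3); (-1, 3) → (-1, 5/2); (-3, -2) → (-3, -7/2); (7, 4) → (7, 15/2); (-3, -3) → (-3, -9/2)
T4 reflect across x = 0: (-2, 3) → (2, 3); (-1, 5/2) → (1, 5/2); (-3, -7/2) → (3, -7/2); (7, 15/2) → (-7, 15/2); (-3, -9/2) → (3, -9/2)
T5 scale by (-1, 1/2): (2, 3) → (-2, 3/2); (1, 5/2) → (-1, 5/4); (3, -7/2) → (-3, -7/4); (-7, 15/2) → (7, 15/4); (3, -9/2) → (-3, -9/4)

image vertices: (-2, 3/2), (-1, 5/4), (-3, -7/4), (7, 15/4), (-3, -9/4)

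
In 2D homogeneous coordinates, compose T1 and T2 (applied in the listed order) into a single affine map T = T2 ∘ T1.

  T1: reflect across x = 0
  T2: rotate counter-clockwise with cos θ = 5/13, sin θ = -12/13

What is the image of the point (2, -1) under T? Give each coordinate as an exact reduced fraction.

T1 reflect across x = 0: (2, -1) → (-2, -1)
T2 rotate counter-clockwise with cos θ = 5/13, sin θ = -12/13: (-2, -1) → (-22/13, 19/13)

T(p) = (-22/13, 19/13)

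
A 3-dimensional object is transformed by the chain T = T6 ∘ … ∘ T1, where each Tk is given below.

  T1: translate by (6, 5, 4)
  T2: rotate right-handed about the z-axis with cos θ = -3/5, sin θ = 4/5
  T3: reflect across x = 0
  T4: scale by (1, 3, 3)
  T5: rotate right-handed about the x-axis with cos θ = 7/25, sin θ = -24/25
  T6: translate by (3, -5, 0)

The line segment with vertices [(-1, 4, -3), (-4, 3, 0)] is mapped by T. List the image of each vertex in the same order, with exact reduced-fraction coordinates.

T1 translate by (6, 5, 4): (-1, 4, -3) → (5, 9, 1); (-4, 3, 0) → (2, 8, 4)
T2 rotate right-handed about the z-axis with cos θ = -3/5, sin θ = 4/5: (5, 9, 1) → (-51/5, -7/5, 1); (2, 8, 4) → (-38/5, -16/5, 4)
T3 reflect across x = 0: (-51/5, -7/5, 1) → (51/5, -7/5, 1); (-38/5, -16/5, 4) → (38/5, -16/5, 4)
T4 scale by (1, 3, 3): (51/5, -7/5, 1) → (51/5, -21/5, 3); (38/5, -16/5, 4) → (38/5, -48/5, 12)
T5 rotate right-handed about the x-axis with cos θ = 7/25, sin θ = -24/25: (51/5, -21/5, 3) → (51/5, 213/125, 609/125); (38/5, -48/5, 12) → (38/5, 1104/125, 1572/125)
T6 translate by (3, -5, 0): (51/5, 213/125, 609/125) → (66/5, -412/125, 609/125); (38/5, 1104/125, 1572/125) → (53/5, 479/125, 1572/125)

image vertices: (66/5, -412/125, 609/125), (53/5, 479/125, 1572/125)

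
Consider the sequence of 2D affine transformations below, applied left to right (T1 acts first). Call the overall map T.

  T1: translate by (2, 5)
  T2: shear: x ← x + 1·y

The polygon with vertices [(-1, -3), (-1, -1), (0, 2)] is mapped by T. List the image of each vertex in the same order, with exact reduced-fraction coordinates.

T1 translate by (2, 5): (-1, -3) → (1, 2); (-1, -1) → (1, 4); (0, 2) → (2, 7)
T2 shear: x ← x + 1·y: (1, 2) → (3, 2); (1, 4) → (5, 4); (2, 7) → (9, 7)

image vertices: (3, 2), (5, 4), (9, 7)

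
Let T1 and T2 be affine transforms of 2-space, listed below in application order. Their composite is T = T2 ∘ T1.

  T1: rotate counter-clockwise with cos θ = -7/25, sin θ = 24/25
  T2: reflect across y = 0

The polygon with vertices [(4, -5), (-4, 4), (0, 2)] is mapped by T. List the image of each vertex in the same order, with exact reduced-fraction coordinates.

T1 rotate counter-clockwise with cos θ = -7/25, sin θ = 24/25: (4, -5) → (92/25, 131/25); (-4, 4) → (-68/25, -124/25); (0, 2) → (-48/25, -14/25)
T2 reflect across y = 0: (92/25, 131/25) → (92/25, -131/25); (-68/25, -124/25) → (-68/25, 124/25); (-48/25, -14/25) → (-48/25, 14/25)

image vertices: (92/25, -131/25), (-68/25, 124/25), (-48/25, 14/25)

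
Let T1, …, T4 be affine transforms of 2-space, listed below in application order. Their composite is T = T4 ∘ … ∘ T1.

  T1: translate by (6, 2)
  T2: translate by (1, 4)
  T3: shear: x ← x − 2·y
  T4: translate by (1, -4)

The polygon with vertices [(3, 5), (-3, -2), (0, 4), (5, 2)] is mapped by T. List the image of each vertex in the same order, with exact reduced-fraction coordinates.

T1 translate by (6, 2): (3, 5) → (9, 7); (-3, -2) → (3, 0); (0, 4) → (6, 6); (5, 2) → (11, 4)
T2 translate by (1, 4): (9, 7) → (10, 11); (3, 0) → (4, 4); (6, 6) → (7, 10); (11, 4) → (12, 8)
T3 shear: x ← x − 2·y: (10, 11) → (-12, 11); (4, 4) → (-4, 4); (7, 10) → (-13, 10); (12, 8) → (-4, 8)
T4 translate by (1, -4): (-12, 11) → (-11, 7); (-4, 4) → (-3, 0); (-13, 10) → (-12, 6); (-4, 8) → (-3, 4)

image vertices: (-11, 7), (-3, 0), (-12, 6), (-3, 4)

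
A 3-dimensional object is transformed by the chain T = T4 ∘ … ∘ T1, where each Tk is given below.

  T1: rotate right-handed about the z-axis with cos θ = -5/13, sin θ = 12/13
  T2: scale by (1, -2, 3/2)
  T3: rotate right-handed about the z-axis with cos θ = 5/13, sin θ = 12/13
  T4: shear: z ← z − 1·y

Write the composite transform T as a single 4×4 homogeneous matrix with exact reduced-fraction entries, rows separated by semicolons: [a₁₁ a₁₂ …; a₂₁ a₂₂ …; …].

T1 = [-5/13 -12/13 0 0; 12/13 -5/13 0 0; 0 0 1 0; 0 0 0 1]
T2·T1 = [-5/13 -12/13 0 0; -24/13 10/13 0 0; 0 0 3/2 0; 0 0 0 1]
T3·…·T1 = [263/169 -180/169 0 0; -180/169 -94/169 0 0; 0 0 3/2 0; 0 0 0 1]
T4·…·T1 = [263/169 -180/169 0 0; -180/169 -94/169 0 0; 180/169 94/169 3/2 0; 0 0 0 1]

T = [263/169 -180/169 0 0; -180/169 -94/169 0 0; 180/169 94/169 3/2 0; 0 0 0 1]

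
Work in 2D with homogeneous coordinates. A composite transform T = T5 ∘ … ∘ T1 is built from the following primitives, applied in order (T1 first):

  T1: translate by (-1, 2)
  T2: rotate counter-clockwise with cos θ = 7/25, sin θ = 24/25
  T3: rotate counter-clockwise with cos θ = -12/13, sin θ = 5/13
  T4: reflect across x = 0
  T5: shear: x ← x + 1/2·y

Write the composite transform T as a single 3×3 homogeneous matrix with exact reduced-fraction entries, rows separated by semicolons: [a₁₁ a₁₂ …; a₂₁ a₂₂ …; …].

T1 = [1 0 -1; 0 1 2; 0 0 1]
T2·T1 = [7/25 -24/25 -11/5; 24/25 7/25 -2/5; 0 0 1]
T3·…·T1 = [-204/325 253/325 142/65; -253/325 -204/325 -31/65; 0 0 1]
T4·…·T1 = [204/325 -253/325 -142/65; -253/325 -204/325 -31/65; 0 0 1]
T5·…·T1 = [31/130 -71/65 -63/26; -253/325 -204/325 -31/65; 0 0 1]

T = [31/130 -71/65 -63/26; -253/325 -204/325 -31/65; 0 0 1]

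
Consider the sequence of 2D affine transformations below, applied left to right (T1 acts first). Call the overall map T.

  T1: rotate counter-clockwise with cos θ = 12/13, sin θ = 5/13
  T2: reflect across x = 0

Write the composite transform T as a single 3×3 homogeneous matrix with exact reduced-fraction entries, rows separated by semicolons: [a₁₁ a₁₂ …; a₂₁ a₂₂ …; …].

T = [-12/13 5/13 0; 5/13 12/13 0; 0 0 1]

T1 = [12/13 -5/13 0; 5/13 12/13 0; 0 0 1]
T2·T1 = [-12/13 5/13 0; 5/13 12/13 0; 0 0 1]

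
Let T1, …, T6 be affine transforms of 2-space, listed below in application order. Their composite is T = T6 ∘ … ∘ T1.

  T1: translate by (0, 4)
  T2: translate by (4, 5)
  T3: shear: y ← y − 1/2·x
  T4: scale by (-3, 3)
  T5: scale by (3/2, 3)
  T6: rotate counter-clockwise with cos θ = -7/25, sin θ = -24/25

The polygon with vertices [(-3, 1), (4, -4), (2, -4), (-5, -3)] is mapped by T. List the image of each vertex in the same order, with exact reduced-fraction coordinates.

T1 translate by (0, 4): (-3, 1) → (-3, 5); (4, -4) → (4, 0); (2, -4) → (2, 0); (-5, -3) → (-5, 1)
T2 translate by (4, 5): (-3, 5) → (1, 10); (4, 0) → (8, 5); (2, 0) → (6, 5); (-5, 1) → (-1, 6)
T3 shear: y ← y − 1/2·x: (1, 10) → (1, 19/2); (8, 5) → (8, 1); (6, 5) → (6, 2); (-1, 6) → (-1, 13/2)
T4 scale by (-3, 3): (1, 19/2) → (-3, 57/2); (8, 1) → (-24, 3); (6, 2) → (-18, 6); (-1, 13/2) → (3, 39/2)
T5 scale by (3/2, 3): (-3, 57/2) → (-9/2, 171/2); (-24, 3) → (-36, 9); (-18, 6) → (-27, 18); (3, 39/2) → (9/2, 117/2)
T6 rotate counter-clockwise with cos θ = -7/25, sin θ = -24/25: (-9/2, 171/2) → (4167/50, -981/50); (-36, 9) → (468/25, 801/25); (-27, 18) → (621/25, 522/25); (9/2, 117/2) → (549/10, -207/10)

image vertices: (4167/50, -981/50), (468/25, 801/25), (621/25, 522/25), (549/10, -207/10)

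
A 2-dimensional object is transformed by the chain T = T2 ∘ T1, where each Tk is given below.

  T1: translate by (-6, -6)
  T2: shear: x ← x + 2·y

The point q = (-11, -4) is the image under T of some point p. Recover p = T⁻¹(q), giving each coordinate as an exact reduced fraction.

p = (3, 2)

T1 = [1 0 -6; 0 1 -6; 0 0 1]
T2·T1 = [1 2 -18; 0 1 -6; 0 0 1]
det M = 1; M⁻¹ = [1 -2 6; 0 1 6; 0 0 1]
M⁻¹ · (-11, -4)ᵀ = (3, 2)ᵀ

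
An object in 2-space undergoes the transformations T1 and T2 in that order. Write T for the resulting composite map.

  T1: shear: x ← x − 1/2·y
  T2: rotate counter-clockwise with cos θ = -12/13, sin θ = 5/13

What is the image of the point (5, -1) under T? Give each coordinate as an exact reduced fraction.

T(p) = (-61/13, 79/26)

T1 shear: x ← x − 1/2·y: (5, -1) → (11/2, -1)
T2 rotate counter-clockwise with cos θ = -12/13, sin θ = 5/13: (11/2, -1) → (-61/13, 79/26)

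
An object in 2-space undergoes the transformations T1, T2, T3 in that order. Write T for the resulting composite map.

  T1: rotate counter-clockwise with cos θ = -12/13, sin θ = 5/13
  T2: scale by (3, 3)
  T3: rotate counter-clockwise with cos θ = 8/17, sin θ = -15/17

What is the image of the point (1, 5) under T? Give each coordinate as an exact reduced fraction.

T1 rotate counter-clockwise with cos θ = -12/13, sin θ = 5/13: (1, 5) → (-37/13, -55/13)
T2 scale by (3, 3): (-37/13, -55/13) → (-111/13, -165/13)
T3 rotate counter-clockwise with cos θ = 8/17, sin θ = -15/17: (-111/13, -165/13) → (-3363/221, 345/221)

T(p) = (-3363/221, 345/221)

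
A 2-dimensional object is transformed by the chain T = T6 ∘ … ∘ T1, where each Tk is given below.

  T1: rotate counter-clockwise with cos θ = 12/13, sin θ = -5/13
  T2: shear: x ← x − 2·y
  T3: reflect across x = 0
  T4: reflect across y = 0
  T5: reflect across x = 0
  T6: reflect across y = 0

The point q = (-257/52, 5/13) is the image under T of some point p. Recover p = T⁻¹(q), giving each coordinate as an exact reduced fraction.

T1 = [12/13 5/13 0; -5/13 12/13 0; 0 0 1]
T2·T1 = [22/13 -19/13 0; -5/13 12/13 0; 0 0 1]
T3·…·T1 = [-22/13 19/13 0; -5/13 12/13 0; 0 0 1]
T4·…·T1 = [-22/13 19/13 0; 5/13 -12/13 0; 0 0 1]
T5·…·T1 = [22/13 -19/13 0; 5/13 -12/13 0; 0 0 1]
T6·…·T1 = [22/13 -19/13 0; -5/13 12/13 0; 0 0 1]
det M = 1; M⁻¹ = [12/13 19/13 0; 5/13 22/13 0; 0 0 1]
M⁻¹ · (-257/52, 5/13)ᵀ = (-4, -5/4)ᵀ

p = (-4, -5/4)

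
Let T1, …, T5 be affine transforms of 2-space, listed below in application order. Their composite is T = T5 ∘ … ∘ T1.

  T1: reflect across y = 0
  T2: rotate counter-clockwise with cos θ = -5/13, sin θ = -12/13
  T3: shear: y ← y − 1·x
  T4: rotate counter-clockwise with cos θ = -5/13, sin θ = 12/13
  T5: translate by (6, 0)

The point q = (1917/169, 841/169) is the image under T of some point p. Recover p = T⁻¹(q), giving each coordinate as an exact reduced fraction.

p = (3, -4)

T1 = [1 0 0; 0 -1 0; 0 0 1]
T2·T1 = [-5/13 -12/13 0; -12/13 5/13 0; 0 0 1]
T3·…·T1 = [-5/13 -12/13 0; -7/13 17/13 0; 0 0 1]
T4·…·T1 = [109/169 -144/169 0; -25/169 -229/169 0; 0 0 1]
T5·…·T1 = [109/169 -144/169 6; -25/169 -229/169 0; 0 0 1]
det M = -1; M⁻¹ = [229/169 -144/169 -1374/169; -25/169 -109/169 150/169; 0 0 1]
M⁻¹ · (1917/169, 841/169)ᵀ = (3, -4)ᵀ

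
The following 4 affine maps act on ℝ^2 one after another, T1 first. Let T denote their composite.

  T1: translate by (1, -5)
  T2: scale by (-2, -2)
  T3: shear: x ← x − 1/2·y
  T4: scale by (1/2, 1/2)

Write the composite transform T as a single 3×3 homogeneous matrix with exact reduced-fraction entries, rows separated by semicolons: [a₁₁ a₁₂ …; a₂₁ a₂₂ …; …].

T1 = [1 0 1; 0 1 -5; 0 0 1]
T2·T1 = [-2 0 -2; 0 -2 10; 0 0 1]
T3·…·T1 = [-2 1 -7; 0 -2 10; 0 0 1]
T4·…·T1 = [-1 1/2 -7/2; 0 -1 5; 0 0 1]

T = [-1 1/2 -7/2; 0 -1 5; 0 0 1]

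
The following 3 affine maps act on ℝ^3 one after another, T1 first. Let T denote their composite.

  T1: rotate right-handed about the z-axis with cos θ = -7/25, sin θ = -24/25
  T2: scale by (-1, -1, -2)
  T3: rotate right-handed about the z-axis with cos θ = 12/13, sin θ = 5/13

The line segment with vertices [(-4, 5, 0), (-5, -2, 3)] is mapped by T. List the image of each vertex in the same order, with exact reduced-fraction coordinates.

image vertices: (-1471/325, -1472/325, 0), (826/325, -1543/325, -6)

T1 rotate right-handed about the z-axis with cos θ = -7/25, sin θ = -24/25: (-4, 5, 0) → (148/25, 61/25, 0); (-5, -2, 3) → (-13/25, 134/25, 3)
T2 scale by (-1, -1, -2): (148/25, 61/25, 0) → (-148/25, -61/25, 0); (-13/25, 134/25, 3) → (13/25, -134/25, -6)
T3 rotate right-handed about the z-axis with cos θ = 12/13, sin θ = 5/13: (-148/25, -61/25, 0) → (-1471/325, -1472/325, 0); (13/25, -134/25, -6) → (826/325, -1543/325, -6)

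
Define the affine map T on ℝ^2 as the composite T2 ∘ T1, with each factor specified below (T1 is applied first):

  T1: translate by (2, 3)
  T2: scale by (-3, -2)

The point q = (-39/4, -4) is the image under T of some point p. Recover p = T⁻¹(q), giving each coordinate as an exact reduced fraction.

p = (5/4, -1)

T1 = [1 0 2; 0 1 3; 0 0 1]
T2·T1 = [-3 0 -6; 0 -2 -6; 0 0 1]
det M = 6; M⁻¹ = [-1/3 0 -2; 0 -1/2 -3; 0 0 1]
M⁻¹ · (-39/4, -4)ᵀ = (5/4, -1)ᵀ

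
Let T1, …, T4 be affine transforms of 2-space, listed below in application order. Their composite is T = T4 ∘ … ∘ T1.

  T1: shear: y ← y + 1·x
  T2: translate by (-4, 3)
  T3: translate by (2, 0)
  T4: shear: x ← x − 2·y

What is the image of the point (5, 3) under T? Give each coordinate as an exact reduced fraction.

T(p) = (-19, 11)

T1 shear: y ← y + 1·x: (5, 3) → (5, 8)
T2 translate by (-4, 3): (5, 8) → (1, 11)
T3 translate by (2, 0): (1, 11) → (3, 11)
T4 shear: x ← x − 2·y: (3, 11) → (-19, 11)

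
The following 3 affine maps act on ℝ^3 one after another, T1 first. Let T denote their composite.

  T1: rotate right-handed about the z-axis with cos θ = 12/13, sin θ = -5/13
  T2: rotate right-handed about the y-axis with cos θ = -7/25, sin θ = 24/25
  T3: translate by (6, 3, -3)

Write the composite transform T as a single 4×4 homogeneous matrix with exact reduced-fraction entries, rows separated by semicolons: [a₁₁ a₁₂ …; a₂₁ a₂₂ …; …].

T = [-84/325 -7/65 24/25 6; -5/13 12/13 0 3; -288/325 -24/65 -7/25 -3; 0 0 0 1]

T1 = [12/13 5/13 0 0; -5/13 12/13 0 0; 0 0 1 0; 0 0 0 1]
T2·T1 = [-84/325 -7/65 24/25 0; -5/13 12/13 0 0; -288/325 -24/65 -7/25 0; 0 0 0 1]
T3·…·T1 = [-84/325 -7/65 24/25 6; -5/13 12/13 0 3; -288/325 -24/65 -7/25 -3; 0 0 0 1]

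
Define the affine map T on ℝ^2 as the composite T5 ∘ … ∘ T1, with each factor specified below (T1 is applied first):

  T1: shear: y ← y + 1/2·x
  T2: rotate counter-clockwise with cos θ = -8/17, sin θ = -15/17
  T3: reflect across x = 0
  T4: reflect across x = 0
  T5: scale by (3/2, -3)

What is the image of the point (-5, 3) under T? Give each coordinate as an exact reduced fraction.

T1 shear: y ← y + 1/2·x: (-5, 3) → (-5, 1/2)
T2 rotate counter-clockwise with cos θ = -8/17, sin θ = -15/17: (-5, 1/2) → (95/34, 71/17)
T3 reflect across x = 0: (95/34, 71/17) → (-95/34, 71/17)
T4 reflect across x = 0: (-95/34, 71/17) → (95/34, 71/17)
T5 scale by (3/2, -3): (95/34, 71/17) → (285/68, -213/17)

T(p) = (285/68, -213/17)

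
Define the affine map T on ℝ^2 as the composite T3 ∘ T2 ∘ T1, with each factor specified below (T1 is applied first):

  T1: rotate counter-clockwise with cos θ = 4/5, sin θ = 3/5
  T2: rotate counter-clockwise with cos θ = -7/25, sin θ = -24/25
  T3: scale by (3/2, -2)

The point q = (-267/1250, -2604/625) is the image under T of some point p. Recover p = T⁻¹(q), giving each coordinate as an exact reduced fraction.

T1 = [4/5 -3/5 0; 3/5 4/5 0; 0 0 1]
T2·T1 = [44/125 117/125 0; -117/125 44/125 0; 0 0 1]
T3·…·T1 = [66/125 351/250 0; 234/125 -88/125 0; 0 0 1]
det M = -3; M⁻¹ = [88/375 117/250 0; 78/125 -22/125 0; 0 0 1]
M⁻¹ · (-267/1250, -2604/625)ᵀ = (-2, 3/5)ᵀ

p = (-2, 3/5)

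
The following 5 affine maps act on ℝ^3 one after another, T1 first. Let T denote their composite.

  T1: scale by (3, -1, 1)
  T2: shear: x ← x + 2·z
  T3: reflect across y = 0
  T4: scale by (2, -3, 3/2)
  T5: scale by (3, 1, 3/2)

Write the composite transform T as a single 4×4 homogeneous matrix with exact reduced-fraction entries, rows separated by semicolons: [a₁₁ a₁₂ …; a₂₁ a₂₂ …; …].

T1 = [3 0 0 0; 0 -1 0 0; 0 0 1 0; 0 0 0 1]
T2·T1 = [3 0 2 0; 0 -1 0 0; 0 0 1 0; 0 0 0 1]
T3·…·T1 = [3 0 2 0; 0 1 0 0; 0 0 1 0; 0 0 0 1]
T4·…·T1 = [6 0 4 0; 0 -3 0 0; 0 0 3/2 0; 0 0 0 1]
T5·…·T1 = [18 0 12 0; 0 -3 0 0; 0 0 9/4 0; 0 0 0 1]

T = [18 0 12 0; 0 -3 0 0; 0 0 9/4 0; 0 0 0 1]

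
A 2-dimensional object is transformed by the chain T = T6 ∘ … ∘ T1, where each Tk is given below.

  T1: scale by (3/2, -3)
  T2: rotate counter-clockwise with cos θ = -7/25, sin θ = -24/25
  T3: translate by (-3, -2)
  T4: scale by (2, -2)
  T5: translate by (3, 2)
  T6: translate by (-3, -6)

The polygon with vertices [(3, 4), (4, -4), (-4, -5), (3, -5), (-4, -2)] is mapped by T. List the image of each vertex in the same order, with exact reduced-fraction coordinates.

image vertices: (-789/25, 48/25), (342/25, 456/25), (654/25, -78/25), (507/25, 426/25), (222/25, -204/25)

T1 scale by (3/2, -3): (3, 4) → (9/2, -12); (4, -4) → (6, 12); (-4, -5) → (-6, 15); (3, -5) → (9/2, 15); (-4, -2) → (-6, 6)
T2 rotate counter-clockwise with cos θ = -7/25, sin θ = -24/25: (9/2, -12) → (-639/50, -24/25); (6, 12) → (246/25, -228/25); (-6, 15) → (402/25, 39/25); (9/2, 15) → (657/50, -213/25); (-6, 6) → (186/25, 102/25)
T3 translate by (-3, -2): (-639/50, -24/25) → (-789/50, -74/25); (246/25, -228/25) → (171/25, -278/25); (402/25, 39/25) → (327/25, -11/25); (657/50, -213/25) → (507/50, -263/25); (186/25, 102/25) → (111/25, 52/25)
T4 scale by (2, -2): (-789/50, -74/25) → (-789/25, 148/25); (171/25, -278/25) → (342/25, 556/25); (327/25, -11/25) → (654/25, 22/25); (507/50, -263/25) → (507/25, 526/25); (111/25, 52/25) → (222/25, -104/25)
T5 translate by (3, 2): (-789/25, 148/25) → (-714/25, 198/25); (342/25, 556/25) → (417/25, 606/25); (654/25, 22/25) → (729/25, 72/25); (507/25, 526/25) → (582/25, 576/25); (222/25, -104/25) → (297/25, -54/25)
T6 translate by (-3, -6): (-714/25, 198/25) → (-789/25, 48/25); (417/25, 606/25) → (342/25, 456/25); (729/25, 72/25) → (654/25, -78/25); (582/25, 576/25) → (507/25, 426/25); (297/25, -54/25) → (222/25, -204/25)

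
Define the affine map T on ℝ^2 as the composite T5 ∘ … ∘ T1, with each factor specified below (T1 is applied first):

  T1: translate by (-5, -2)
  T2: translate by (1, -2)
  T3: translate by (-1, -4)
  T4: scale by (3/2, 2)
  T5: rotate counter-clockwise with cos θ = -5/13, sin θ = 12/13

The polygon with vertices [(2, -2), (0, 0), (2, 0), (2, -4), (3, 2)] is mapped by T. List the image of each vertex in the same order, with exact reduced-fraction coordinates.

T1 translate by (-5, -2): (2, -2) → (-3, -4); (0, 0) → (-5, -2); (2, 0) → (-3, -2); (2, -4) → (-3, -6); (3, 2) → (-2, 0)
T2 translate by (1, -2): (-3, -4) → (-2, -6); (-5, -2) → (-4, -4); (-3, -2) → (-2, -4); (-3, -6) → (-2, -8); (-2, 0) → (-1, -2)
T3 translate by (-1, -4): (-2, -6) → (-3, -10); (-4, -4) → (-5, -8); (-2, -4) → (-3, -8); (-2, -8) → (-3, -12); (-1, -2) → (-2, -6)
T4 scale by (3/2, 2): (-3, -10) → (-9/2, -20); (-5, -8) → (-15/2, -16); (-3, -8) → (-9/2, -16); (-3, -12) → (-9/2, -24); (-2, -6) → (-3, -12)
T5 rotate counter-clockwise with cos θ = -5/13, sin θ = 12/13: (-9/2, -20) → (525/26, 46/13); (-15/2, -16) → (459/26, -10/13); (-9/2, -16) → (33/2, 2); (-9/2, -24) → (621/26, 66/13); (-3, -12) → (159/13, 24/13)

image vertices: (525/26, 46/13), (459/26, -10/13), (33/2, 2), (621/26, 66/13), (159/13, 24/13)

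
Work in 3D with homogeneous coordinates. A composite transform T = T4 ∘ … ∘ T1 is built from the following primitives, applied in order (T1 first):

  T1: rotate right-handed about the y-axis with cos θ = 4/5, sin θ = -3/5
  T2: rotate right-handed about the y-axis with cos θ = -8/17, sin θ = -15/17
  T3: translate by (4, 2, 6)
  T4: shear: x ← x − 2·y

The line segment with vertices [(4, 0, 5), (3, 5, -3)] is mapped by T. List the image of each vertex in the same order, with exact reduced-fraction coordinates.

image vertices: (-488/85, 2, 269/85), (-973/85, 7, 849/85)

T1 rotate right-handed about the y-axis with cos θ = 4/5, sin θ = -3/5: (4, 0, 5) → (1/5, 0, 32/5); (3, 5, -3) → (21/5, 5, -3/5)
T2 rotate right-handed about the y-axis with cos θ = -8/17, sin θ = -15/17: (1/5, 0, 32/5) → (-488/85, 0, -241/85); (21/5, 5, -3/5) → (-123/85, 5, 339/85)
T3 translate by (4, 2, 6): (-488/85, 0, -241/85) → (-148/85, 2, 269/85); (-123/85, 5, 339/85) → (217/85, 7, 849/85)
T4 shear: x ← x − 2·y: (-148/85, 2, 269/85) → (-488/85, 2, 269/85); (217/85, 7, 849/85) → (-973/85, 7, 849/85)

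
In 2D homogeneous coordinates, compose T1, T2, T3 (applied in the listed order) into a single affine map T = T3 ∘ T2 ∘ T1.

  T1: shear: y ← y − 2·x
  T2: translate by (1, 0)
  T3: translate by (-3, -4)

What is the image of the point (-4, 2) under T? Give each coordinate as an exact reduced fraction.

T1 shear: y ← y − 2·x: (-4, 2) → (-4, 10)
T2 translate by (1, 0): (-4, 10) → (-3, 10)
T3 translate by (-3, -4): (-3, 10) → (-6, 6)

T(p) = (-6, 6)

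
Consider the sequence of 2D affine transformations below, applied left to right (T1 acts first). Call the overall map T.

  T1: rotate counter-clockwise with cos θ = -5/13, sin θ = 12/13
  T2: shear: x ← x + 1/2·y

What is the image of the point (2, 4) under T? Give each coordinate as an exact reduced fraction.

T1 rotate counter-clockwise with cos θ = -5/13, sin θ = 12/13: (2, 4) → (-58/13, 4/13)
T2 shear: x ← x + 1/2·y: (-58/13, 4/13) → (-56/13, 4/13)

T(p) = (-56/13, 4/13)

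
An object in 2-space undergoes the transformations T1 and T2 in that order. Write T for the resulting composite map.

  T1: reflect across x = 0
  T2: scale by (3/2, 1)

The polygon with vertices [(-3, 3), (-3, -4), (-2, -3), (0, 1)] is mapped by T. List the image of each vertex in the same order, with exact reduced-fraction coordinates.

image vertices: (9/2, 3), (9/2, -4), (3, -3), (0, 1)

T1 reflect across x = 0: (-3, 3) → (3, 3); (-3, -4) → (3, -4); (-2, -3) → (2, -3); (0, 1) → (0, 1)
T2 scale by (3/2, 1): (3, 3) → (9/2, 3); (3, -4) → (9/2, -4); (2, -3) → (3, -3); (0, 1) → (0, 1)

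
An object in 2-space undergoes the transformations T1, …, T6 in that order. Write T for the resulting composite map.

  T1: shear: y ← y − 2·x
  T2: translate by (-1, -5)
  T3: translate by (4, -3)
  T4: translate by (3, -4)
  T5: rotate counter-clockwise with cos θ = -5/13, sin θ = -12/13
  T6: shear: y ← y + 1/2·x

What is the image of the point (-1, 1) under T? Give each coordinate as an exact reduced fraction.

T1 shear: y ← y − 2·x: (-1, 1) → (-1, 3)
T2 translate by (-1, -5): (-1, 3) → (-2, -2)
T3 translate by (4, -3): (-2, -2) → (2, -5)
T4 translate by (3, -4): (2, -5) → (5, -9)
T5 rotate counter-clockwise with cos θ = -5/13, sin θ = -12/13: (5, -9) → (-133/13, -15/13)
T6 shear: y ← y + 1/2·x: (-133/13, -15/13) → (-133/13, -163/26)

T(p) = (-133/13, -163/26)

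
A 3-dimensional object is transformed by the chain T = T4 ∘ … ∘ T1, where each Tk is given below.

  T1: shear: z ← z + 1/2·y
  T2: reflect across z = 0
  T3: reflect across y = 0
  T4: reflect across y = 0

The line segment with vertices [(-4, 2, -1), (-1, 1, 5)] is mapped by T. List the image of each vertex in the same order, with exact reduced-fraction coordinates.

image vertices: (-4, 2, 0), (-1, 1, -11/2)

T1 shear: z ← z + 1/2·y: (-4, 2, -1) → (-4, 2, 0); (-1, 1, 5) → (-1, 1, 11/2)
T2 reflect across z = 0: (-4, 2, 0) → (-4, 2, 0); (-1, 1, 11/2) → (-1, 1, -11/2)
T3 reflect across y = 0: (-4, 2, 0) → (-4, -2, 0); (-1, 1, -11/2) → (-1, -1, -11/2)
T4 reflect across y = 0: (-4, -2, 0) → (-4, 2, 0); (-1, -1, -11/2) → (-1, 1, -11/2)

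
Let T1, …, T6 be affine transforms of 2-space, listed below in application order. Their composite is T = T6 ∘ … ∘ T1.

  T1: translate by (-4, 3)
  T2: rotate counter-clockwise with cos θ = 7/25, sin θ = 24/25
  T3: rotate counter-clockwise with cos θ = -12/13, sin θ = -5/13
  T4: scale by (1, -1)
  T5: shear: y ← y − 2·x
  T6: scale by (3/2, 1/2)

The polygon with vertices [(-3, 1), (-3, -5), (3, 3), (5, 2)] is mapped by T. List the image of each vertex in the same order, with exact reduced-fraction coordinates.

image vertices: (24/5, -69/10), (-1347/325, -393/650), (2853/325, -4343/650), (381/50, -243/50)

T1 translate by (-4, 3): (-3, 1) → (-7, 4); (-3, -5) → (-7, -2); (3, 3) → (-1, 6); (5, 2) → (1, 5)
T2 rotate counter-clockwise with cos θ = 7/25, sin θ = 24/25: (-7, 4) → (-29/5, -28/5); (-7, -2) → (-1/25, -182/25); (-1, 6) → (-151/25, 18/25); (1, 5) → (-113/25, 59/25)
T3 rotate counter-clockwise with cos θ = -12/13, sin θ = -5/13: (-29/5, -28/5) → (16/5, 37/5); (-1/25, -182/25) → (-898/325, 2189/325); (-151/25, 18/25) → (1902/325, 539/325); (-113/25, 59/25) → (127/25, -11/25)
T4 scale by (1, -1): (16/5, 37/5) → (16/5, -37/5); (-898/325, 2189/325) → (-898/325, -2189/325); (1902/325, 539/325) → (1902/325, -539/325); (127/25, -11/25) → (127/25, 11/25)
T5 shear: y ← y − 2·x: (16/5, -37/5) → (16/5, -69/5); (-898/325, -2189/325) → (-898/325, -393/325); (1902/325, -539/325) → (1902/325, -4343/325); (127/25, 11/25) → (127/25, -243/25)
T6 scale by (3/2, 1/2): (16/5, -69/5) → (24/5, -69/10); (-898/325, -393/325) → (-1347/325, -393/650); (1902/325, -4343/325) → (2853/325, -4343/650); (127/25, -243/25) → (381/50, -243/50)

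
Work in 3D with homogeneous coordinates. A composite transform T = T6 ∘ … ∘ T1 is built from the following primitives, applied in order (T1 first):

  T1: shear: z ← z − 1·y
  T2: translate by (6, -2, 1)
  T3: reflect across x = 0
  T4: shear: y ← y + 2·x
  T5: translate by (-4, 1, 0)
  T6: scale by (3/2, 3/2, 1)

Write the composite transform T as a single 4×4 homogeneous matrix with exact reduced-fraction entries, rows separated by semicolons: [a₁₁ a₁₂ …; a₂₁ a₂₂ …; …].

T1 = [1 0 0 0; 0 1 0 0; 0 -1 1 0; 0 0 0 1]
T2·T1 = [1 0 0 6; 0 1 0 -2; 0 -1 1 1; 0 0 0 1]
T3·…·T1 = [-1 0 0 -6; 0 1 0 -2; 0 -1 1 1; 0 0 0 1]
T4·…·T1 = [-1 0 0 -6; -2 1 0 -14; 0 -1 1 1; 0 0 0 1]
T5·…·T1 = [-1 0 0 -10; -2 1 0 -13; 0 -1 1 1; 0 0 0 1]
T6·…·T1 = [-3/2 0 0 -15; -3 3/2 0 -39/2; 0 -1 1 1; 0 0 0 1]

T = [-3/2 0 0 -15; -3 3/2 0 -39/2; 0 -1 1 1; 0 0 0 1]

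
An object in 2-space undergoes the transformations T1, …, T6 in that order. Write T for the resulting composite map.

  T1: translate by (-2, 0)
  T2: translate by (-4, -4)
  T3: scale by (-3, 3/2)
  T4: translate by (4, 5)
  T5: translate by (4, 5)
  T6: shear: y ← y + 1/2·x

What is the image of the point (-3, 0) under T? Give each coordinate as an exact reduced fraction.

T1 translate by (-2, 0): (-3, 0) → (-5, 0)
T2 translate by (-4, -4): (-5, 0) → (-9, -4)
T3 scale by (-3, 3/2): (-9, -4) → (27, -6)
T4 translate by (4, 5): (27, -6) → (31, -1)
T5 translate by (4, 5): (31, -1) → (35, 4)
T6 shear: y ← y + 1/2·x: (35, 4) → (35, 43/2)

T(p) = (35, 43/2)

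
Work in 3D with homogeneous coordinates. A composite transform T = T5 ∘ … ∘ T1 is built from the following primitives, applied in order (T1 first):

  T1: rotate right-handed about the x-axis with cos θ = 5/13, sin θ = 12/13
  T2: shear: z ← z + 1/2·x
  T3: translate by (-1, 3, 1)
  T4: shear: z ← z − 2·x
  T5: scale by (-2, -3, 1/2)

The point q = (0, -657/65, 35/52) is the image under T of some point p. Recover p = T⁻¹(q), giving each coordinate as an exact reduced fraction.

T1 = [1 0 0 0; 0 5/13 -12/13 0; 0 12/13 5/13 0; 0 0 0 1]
T2·T1 = [1 0 0 0; 0 5/13 -12/13 0; 1/2 12/13 5/13 0; 0 0 0 1]
T3·…·T1 = [1 0 0 -1; 0 5/13 -12/13 3; 1/2 12/13 5/13 1; 0 0 0 1]
T4·…·T1 = [1 0 0 -1; 0 5/13 -12/13 3; -3/2 12/13 5/13 3; 0 0 0 1]
T5·…·T1 = [-2 0 0 2; 0 -15/13 36/13 -9; -3/4 6/13 5/26 3/2; 0 0 0 1]
det M = 3; M⁻¹ = [-1/2 0 0 1; -9/13 -5/39 24/13 -33/13; -15/52 4/13 10/13 57/26; 0 0 0 1]
M⁻¹ · (0, -657/65, 35/52)ᵀ = (1, 0, -2/5)ᵀ

p = (1, 0, -2/5)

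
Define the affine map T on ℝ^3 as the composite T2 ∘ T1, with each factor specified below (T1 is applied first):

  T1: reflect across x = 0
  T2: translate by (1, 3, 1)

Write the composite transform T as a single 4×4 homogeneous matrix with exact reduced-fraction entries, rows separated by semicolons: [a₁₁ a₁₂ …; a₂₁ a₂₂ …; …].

T1 = [-1 0 0 0; 0 1 0 0; 0 0 1 0; 0 0 0 1]
T2·T1 = [-1 0 0 1; 0 1 0 3; 0 0 1 1; 0 0 0 1]

T = [-1 0 0 1; 0 1 0 3; 0 0 1 1; 0 0 0 1]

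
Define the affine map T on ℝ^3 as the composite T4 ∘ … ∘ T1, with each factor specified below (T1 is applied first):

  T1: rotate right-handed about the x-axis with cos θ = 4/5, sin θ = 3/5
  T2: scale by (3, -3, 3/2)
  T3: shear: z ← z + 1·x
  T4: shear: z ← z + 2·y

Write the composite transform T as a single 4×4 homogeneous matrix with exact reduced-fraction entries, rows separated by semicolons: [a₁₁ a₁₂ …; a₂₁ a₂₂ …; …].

T = [3 0 0 0; 0 -12/5 9/5 0; 3 -39/10 24/5 0; 0 0 0 1]

T1 = [1 0 0 0; 0 4/5 -3/5 0; 0 3/5 4/5 0; 0 0 0 1]
T2·T1 = [3 0 0 0; 0 -12/5 9/5 0; 0 9/10 6/5 0; 0 0 0 1]
T3·…·T1 = [3 0 0 0; 0 -12/5 9/5 0; 3 9/10 6/5 0; 0 0 0 1]
T4·…·T1 = [3 0 0 0; 0 -12/5 9/5 0; 3 -39/10 24/5 0; 0 0 0 1]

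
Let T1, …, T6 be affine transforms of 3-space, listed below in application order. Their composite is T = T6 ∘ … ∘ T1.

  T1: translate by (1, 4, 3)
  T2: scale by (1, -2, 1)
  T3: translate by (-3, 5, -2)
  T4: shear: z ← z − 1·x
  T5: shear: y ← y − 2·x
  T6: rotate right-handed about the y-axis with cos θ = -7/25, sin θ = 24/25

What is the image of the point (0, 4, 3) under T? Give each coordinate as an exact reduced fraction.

T1 translate by (1, 4, 3): (0, 4, 3) → (1, 8, 6)
T2 scale by (1, -2, 1): (1, 8, 6) → (1, -16, 6)
T3 translate by (-3, 5, -2): (1, -16, 6) → (-2, -11, 4)
T4 shear: z ← z − 1·x: (-2, -11, 4) → (-2, -11, 6)
T5 shear: y ← y − 2·x: (-2, -11, 6) → (-2, -7, 6)
T6 rotate right-handed about the y-axis with cos θ = -7/25, sin θ = 24/25: (-2, -7, 6) → (158/25, -7, 6/25)

T(p) = (158/25, -7, 6/25)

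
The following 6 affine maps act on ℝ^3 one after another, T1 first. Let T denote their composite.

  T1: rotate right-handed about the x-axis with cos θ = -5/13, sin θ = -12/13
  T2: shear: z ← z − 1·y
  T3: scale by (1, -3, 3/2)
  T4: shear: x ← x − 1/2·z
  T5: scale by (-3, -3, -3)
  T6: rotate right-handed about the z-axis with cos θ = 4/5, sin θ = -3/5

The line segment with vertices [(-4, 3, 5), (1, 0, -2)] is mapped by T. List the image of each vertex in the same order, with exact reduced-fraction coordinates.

T1 rotate right-handed about the x-axis with cos θ = -5/13, sin θ = -12/13: (-4, 3, 5) → (-4, 45/13, -61/13); (1, 0, -2) → (1, -24/13, 10/13)
T2 shear: z ← z − 1·y: (-4, 45/13, -61/13) → (-4, 45/13, -106/13); (1, -24/13, 10/13) → (1, -24/13, 34/13)
T3 scale by (1, -3, 3/2): (-4, 45/13, -106/13) → (-4, -135/13, -159/13); (1, -24/13, 34/13) → (1, 72/13, 51/13)
T4 shear: x ← x − 1/2·z: (-4, -135/13, -159/13) → (55/26, -135/13, -159/13); (1, 72/13, 51/13) → (-25/26, 72/13, 51/13)
T5 scale by (-3, -3, -3): (55/26, -135/13, -159/13) → (-165/26, 405/13, 477/13); (-25/26, 72/13, 51/13) → (75/26, -216/13, -153/13)
T6 rotate right-handed about the z-axis with cos θ = 4/5, sin θ = -3/5: (-165/26, 405/13, 477/13) → (177/13, 747/26, 477/13); (75/26, -216/13, -153/13) → (-498/65, -1953/130, -153/13)

image vertices: (177/13, 747/26, 477/13), (-498/65, -1953/130, -153/13)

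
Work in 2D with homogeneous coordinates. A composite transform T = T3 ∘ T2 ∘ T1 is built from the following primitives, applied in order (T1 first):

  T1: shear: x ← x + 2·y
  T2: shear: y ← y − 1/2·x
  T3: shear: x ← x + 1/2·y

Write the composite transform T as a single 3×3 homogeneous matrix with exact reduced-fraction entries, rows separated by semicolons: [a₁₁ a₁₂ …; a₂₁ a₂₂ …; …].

T = [3/4 2 0; -1/2 0 0; 0 0 1]

T1 = [1 2 0; 0 1 0; 0 0 1]
T2·T1 = [1 2 0; -1/2 0 0; 0 0 1]
T3·…·T1 = [3/4 2 0; -1/2 0 0; 0 0 1]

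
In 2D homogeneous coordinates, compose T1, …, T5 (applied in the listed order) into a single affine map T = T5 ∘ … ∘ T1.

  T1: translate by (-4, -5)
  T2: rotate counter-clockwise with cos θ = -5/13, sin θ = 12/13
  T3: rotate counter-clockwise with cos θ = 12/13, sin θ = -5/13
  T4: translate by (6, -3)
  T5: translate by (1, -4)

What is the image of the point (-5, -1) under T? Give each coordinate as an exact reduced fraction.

T(p) = (13, -16)

T1 translate by (-4, -5): (-5, -1) → (-9, -6)
T2 rotate counter-clockwise with cos θ = -5/13, sin θ = 12/13: (-9, -6) → (9, -6)
T3 rotate counter-clockwise with cos θ = 12/13, sin θ = -5/13: (9, -6) → (6, -9)
T4 translate by (6, -3): (6, -9) → (12, -12)
T5 translate by (1, -4): (12, -12) → (13, -16)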